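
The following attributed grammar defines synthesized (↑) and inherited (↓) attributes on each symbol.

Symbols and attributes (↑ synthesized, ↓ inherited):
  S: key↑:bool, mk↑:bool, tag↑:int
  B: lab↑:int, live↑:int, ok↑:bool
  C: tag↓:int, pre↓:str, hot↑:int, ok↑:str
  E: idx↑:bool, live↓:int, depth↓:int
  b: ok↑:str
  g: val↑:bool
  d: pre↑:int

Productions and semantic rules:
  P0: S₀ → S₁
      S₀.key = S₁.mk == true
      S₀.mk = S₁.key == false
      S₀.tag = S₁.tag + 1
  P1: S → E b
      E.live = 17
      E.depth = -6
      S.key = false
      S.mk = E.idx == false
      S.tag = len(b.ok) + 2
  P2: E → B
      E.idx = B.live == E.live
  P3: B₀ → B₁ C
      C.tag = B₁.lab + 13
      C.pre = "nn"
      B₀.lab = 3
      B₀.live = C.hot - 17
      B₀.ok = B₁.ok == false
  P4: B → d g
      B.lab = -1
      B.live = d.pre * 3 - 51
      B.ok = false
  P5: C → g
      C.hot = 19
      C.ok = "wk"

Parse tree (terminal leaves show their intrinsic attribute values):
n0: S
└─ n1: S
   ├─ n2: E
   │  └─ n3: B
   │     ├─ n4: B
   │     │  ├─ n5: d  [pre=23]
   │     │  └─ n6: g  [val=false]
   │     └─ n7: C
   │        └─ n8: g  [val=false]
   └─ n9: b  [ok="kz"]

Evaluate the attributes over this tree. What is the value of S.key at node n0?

true

1. n2.live = 17  [17]
2. n2.depth = -6  [-6]
3. n5.pre = 23  [terminal]
4. n6.val = false  [terminal]
5. n4.lab = -1  [-1]
6. n4.live = 18  [d.pre * 3 - 51]
7. n4.ok = false  [false]
8. n7.tag = 12  [B₁.lab + 13]
9. n7.pre = "nn"  ["nn"]
10. n8.val = false  [terminal]
11. n7.hot = 19  [19]
12. n7.ok = "wk"  ["wk"]
13. n3.lab = 3  [3]
14. n3.live = 2  [C.hot - 17]
15. n3.ok = true  [B₁.ok == false]
16. n2.idx = false  [B.live == E.live]
17. n9.ok = "kz"  [terminal]
18. n1.key = false  [false]
19. n1.mk = true  [E.idx == false]
20. n1.tag = 4  [len(b.ok) + 2]
21. n0.key = true  [S₁.mk == true]
22. n0.mk = true  [S₁.key == false]
23. n0.tag = 5  [S₁.tag + 1]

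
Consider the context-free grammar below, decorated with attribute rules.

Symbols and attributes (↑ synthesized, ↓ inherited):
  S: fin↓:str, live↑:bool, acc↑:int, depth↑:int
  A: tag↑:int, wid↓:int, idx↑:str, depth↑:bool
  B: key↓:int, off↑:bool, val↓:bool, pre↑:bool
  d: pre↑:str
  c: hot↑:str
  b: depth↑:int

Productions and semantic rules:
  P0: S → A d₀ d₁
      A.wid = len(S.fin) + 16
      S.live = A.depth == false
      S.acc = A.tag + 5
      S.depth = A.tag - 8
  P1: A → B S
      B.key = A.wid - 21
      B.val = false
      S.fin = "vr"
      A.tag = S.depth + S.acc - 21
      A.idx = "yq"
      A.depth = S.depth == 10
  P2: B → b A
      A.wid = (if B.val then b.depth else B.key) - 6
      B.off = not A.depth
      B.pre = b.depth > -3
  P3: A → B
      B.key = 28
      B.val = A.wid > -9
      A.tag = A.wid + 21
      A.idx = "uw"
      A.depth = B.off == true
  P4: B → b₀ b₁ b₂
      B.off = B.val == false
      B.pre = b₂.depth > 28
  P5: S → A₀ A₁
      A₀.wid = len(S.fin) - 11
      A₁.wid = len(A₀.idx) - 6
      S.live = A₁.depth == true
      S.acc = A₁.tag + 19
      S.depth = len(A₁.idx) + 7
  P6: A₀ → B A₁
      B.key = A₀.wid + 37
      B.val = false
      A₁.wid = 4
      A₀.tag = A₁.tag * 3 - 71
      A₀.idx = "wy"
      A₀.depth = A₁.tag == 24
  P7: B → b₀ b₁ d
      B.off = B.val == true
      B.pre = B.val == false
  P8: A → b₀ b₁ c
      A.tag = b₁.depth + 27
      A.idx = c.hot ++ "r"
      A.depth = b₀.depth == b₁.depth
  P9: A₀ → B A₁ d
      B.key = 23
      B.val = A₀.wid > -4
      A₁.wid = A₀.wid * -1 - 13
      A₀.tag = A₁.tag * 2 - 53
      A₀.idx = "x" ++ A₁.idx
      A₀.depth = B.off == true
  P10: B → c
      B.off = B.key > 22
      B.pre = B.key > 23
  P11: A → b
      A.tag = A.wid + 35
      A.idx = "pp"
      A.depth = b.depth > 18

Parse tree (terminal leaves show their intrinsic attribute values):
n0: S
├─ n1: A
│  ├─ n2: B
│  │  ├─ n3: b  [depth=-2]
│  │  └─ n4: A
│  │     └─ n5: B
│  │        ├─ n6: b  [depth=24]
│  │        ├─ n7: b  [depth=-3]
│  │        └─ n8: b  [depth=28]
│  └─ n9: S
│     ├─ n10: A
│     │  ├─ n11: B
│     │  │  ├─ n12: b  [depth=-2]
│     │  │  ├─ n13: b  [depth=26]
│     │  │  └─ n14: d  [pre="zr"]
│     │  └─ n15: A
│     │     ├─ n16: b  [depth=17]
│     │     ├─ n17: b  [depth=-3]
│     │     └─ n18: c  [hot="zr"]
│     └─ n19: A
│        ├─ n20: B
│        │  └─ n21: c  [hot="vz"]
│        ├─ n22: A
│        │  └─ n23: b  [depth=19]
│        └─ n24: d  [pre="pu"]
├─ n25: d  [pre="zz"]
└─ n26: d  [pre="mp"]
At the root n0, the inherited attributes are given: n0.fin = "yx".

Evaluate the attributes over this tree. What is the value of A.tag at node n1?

1. n0.fin = "yx"  [given at root]
2. n1.wid = 18  [len(S.fin) + 16]
3. n2.key = -3  [A.wid - 21]
4. n2.val = false  [false]
5. n3.depth = -2  [terminal]
6. n4.wid = -9  [(if B.val then b.depth else B.key) - 6]
7. n5.key = 28  [28]
8. n5.val = false  [A.wid > -9]
9. n6.depth = 24  [terminal]
10. n7.depth = -3  [terminal]
11. n8.depth = 28  [terminal]
12. n5.off = true  [B.val == false]
13. n5.pre = false  [b₂.depth > 28]
14. n4.tag = 12  [A.wid + 21]
15. n4.idx = "uw"  ["uw"]
16. n4.depth = true  [B.off == true]
17. n2.off = false  [not A.depth]
18. n2.pre = true  [b.depth > -3]
19. n9.fin = "vr"  ["vr"]
20. n10.wid = -9  [len(S.fin) - 11]
21. n11.key = 28  [A₀.wid + 37]
22. n11.val = false  [false]
23. n12.depth = -2  [terminal]
24. n13.depth = 26  [terminal]
25. n14.pre = "zr"  [terminal]
26. n11.off = false  [B.val == true]
27. n11.pre = true  [B.val == false]
28. n15.wid = 4  [4]
29. n16.depth = 17  [terminal]
30. n17.depth = -3  [terminal]
31. n18.hot = "zr"  [terminal]
32. n15.tag = 24  [b₁.depth + 27]
33. n15.idx = "zrr"  [c.hot ++ "r"]
34. n15.depth = false  [b₀.depth == b₁.depth]
35. n10.tag = 1  [A₁.tag * 3 - 71]
36. n10.idx = "wy"  ["wy"]
37. n10.depth = true  [A₁.tag == 24]
38. n19.wid = -4  [len(A₀.idx) - 6]
39. n20.key = 23  [23]
40. n20.val = false  [A₀.wid > -4]
41. n21.hot = "vz"  [terminal]
42. n20.off = true  [B.key > 22]
43. n20.pre = false  [B.key > 23]
44. n22.wid = -9  [A₀.wid * -1 - 13]
45. n23.depth = 19  [terminal]
46. n22.tag = 26  [A.wid + 35]
47. n22.idx = "pp"  ["pp"]
48. n22.depth = true  [b.depth > 18]
49. n24.pre = "pu"  [terminal]
50. n19.tag = -1  [A₁.tag * 2 - 53]
51. n19.idx = "xpp"  ["x" ++ A₁.idx]
52. n19.depth = true  [B.off == true]
53. n9.live = true  [A₁.depth == true]
54. n9.acc = 18  [A₁.tag + 19]
55. n9.depth = 10  [len(A₁.idx) + 7]
56. n1.tag = 7  [S.depth + S.acc - 21]
57. n1.idx = "yq"  ["yq"]
58. n1.depth = true  [S.depth == 10]
59. n25.pre = "zz"  [terminal]
60. n26.pre = "mp"  [terminal]
61. n0.live = false  [A.depth == false]
62. n0.acc = 12  [A.tag + 5]
63. n0.depth = -1  [A.tag - 8]

7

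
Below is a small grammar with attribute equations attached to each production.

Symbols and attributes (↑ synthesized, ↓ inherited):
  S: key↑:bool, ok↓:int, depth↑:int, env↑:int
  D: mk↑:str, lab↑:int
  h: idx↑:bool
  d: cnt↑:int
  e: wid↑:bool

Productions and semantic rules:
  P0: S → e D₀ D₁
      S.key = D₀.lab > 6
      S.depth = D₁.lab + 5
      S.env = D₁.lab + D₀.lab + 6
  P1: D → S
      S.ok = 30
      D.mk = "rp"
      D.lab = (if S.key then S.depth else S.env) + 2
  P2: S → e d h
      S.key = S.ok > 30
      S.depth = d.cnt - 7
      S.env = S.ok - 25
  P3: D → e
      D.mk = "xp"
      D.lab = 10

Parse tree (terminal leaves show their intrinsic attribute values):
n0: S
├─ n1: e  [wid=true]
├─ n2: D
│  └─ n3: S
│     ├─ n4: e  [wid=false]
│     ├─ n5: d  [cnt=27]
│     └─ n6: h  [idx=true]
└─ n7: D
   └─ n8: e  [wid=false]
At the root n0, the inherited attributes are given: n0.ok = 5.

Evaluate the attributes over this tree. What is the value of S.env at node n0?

1. n0.ok = 5  [given at root]
2. n1.wid = true  [terminal]
3. n3.ok = 30  [30]
4. n4.wid = false  [terminal]
5. n5.cnt = 27  [terminal]
6. n6.idx = true  [terminal]
7. n3.key = false  [S.ok > 30]
8. n3.depth = 20  [d.cnt - 7]
9. n3.env = 5  [S.ok - 25]
10. n2.mk = "rp"  ["rp"]
11. n2.lab = 7  [(if S.key then S.depth else S.env) + 2]
12. n8.wid = false  [terminal]
13. n7.mk = "xp"  ["xp"]
14. n7.lab = 10  [10]
15. n0.key = true  [D₀.lab > 6]
16. n0.depth = 15  [D₁.lab + 5]
17. n0.env = 23  [D₁.lab + D₀.lab + 6]

23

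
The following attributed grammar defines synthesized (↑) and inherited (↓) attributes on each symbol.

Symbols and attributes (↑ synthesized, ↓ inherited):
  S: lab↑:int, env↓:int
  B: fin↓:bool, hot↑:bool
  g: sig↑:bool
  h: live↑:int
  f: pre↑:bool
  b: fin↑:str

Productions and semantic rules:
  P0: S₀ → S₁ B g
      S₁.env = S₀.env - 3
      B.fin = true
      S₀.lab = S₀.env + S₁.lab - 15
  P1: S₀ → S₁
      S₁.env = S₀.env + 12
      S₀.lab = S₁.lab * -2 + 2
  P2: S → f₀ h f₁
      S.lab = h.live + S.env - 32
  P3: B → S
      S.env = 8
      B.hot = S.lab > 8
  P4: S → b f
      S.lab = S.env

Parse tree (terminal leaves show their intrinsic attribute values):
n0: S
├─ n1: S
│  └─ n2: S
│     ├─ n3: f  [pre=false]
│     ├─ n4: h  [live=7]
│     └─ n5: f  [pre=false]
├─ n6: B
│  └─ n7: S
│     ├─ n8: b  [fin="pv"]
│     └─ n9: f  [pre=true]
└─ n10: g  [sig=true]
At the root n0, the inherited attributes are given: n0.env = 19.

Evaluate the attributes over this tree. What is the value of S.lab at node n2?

3

1. n0.env = 19  [given at root]
2. n1.env = 16  [S₀.env - 3]
3. n2.env = 28  [S₀.env + 12]
4. n3.pre = false  [terminal]
5. n4.live = 7  [terminal]
6. n5.pre = false  [terminal]
7. n2.lab = 3  [h.live + S.env - 32]
8. n1.lab = -4  [S₁.lab * -2 + 2]
9. n6.fin = true  [true]
10. n7.env = 8  [8]
11. n8.fin = "pv"  [terminal]
12. n9.pre = true  [terminal]
13. n7.lab = 8  [S.env]
14. n6.hot = false  [S.lab > 8]
15. n10.sig = true  [terminal]
16. n0.lab = 0  [S₀.env + S₁.lab - 15]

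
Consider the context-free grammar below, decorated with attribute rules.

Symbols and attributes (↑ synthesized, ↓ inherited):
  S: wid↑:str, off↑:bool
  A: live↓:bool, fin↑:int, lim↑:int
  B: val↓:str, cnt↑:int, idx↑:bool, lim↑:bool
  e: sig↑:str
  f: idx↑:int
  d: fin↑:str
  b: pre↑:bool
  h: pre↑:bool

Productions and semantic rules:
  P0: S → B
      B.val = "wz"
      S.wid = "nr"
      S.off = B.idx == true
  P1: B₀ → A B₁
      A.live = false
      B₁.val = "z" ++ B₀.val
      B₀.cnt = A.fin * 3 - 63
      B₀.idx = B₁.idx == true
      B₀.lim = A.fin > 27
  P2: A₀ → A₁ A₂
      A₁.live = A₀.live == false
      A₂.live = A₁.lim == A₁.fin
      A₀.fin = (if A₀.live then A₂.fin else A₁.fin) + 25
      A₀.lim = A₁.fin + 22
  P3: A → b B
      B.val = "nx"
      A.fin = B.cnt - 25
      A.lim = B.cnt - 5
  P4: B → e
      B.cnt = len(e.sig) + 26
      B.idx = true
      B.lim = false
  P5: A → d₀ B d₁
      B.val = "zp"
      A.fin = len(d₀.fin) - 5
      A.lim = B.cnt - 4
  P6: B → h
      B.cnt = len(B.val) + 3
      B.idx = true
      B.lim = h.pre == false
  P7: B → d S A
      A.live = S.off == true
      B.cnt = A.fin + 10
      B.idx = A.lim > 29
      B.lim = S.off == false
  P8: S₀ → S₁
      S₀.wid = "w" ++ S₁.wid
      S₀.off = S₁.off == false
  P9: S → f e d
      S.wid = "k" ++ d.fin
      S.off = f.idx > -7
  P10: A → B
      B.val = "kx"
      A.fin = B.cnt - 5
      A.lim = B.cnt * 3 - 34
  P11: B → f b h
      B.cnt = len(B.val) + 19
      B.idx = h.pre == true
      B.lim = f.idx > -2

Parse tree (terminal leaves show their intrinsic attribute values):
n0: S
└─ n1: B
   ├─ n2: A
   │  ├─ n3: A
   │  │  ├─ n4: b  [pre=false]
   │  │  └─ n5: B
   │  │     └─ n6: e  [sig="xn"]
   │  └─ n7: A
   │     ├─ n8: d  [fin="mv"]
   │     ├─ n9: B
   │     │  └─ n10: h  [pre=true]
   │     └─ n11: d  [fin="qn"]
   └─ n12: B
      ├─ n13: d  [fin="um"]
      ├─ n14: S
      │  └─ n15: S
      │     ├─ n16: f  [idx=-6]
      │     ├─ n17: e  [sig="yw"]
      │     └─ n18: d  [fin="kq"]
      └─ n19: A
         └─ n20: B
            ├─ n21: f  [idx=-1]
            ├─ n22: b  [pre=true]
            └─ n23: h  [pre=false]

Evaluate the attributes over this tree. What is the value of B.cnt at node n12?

1. n1.val = "wz"  ["wz"]
2. n2.live = false  [false]
3. n3.live = true  [A₀.live == false]
4. n4.pre = false  [terminal]
5. n5.val = "nx"  ["nx"]
6. n6.sig = "xn"  [terminal]
7. n5.cnt = 28  [len(e.sig) + 26]
8. n5.idx = true  [true]
9. n5.lim = false  [false]
10. n3.fin = 3  [B.cnt - 25]
11. n3.lim = 23  [B.cnt - 5]
12. n7.live = false  [A₁.lim == A₁.fin]
13. n8.fin = "mv"  [terminal]
14. n9.val = "zp"  ["zp"]
15. n10.pre = true  [terminal]
16. n9.cnt = 5  [len(B.val) + 3]
17. n9.idx = true  [true]
18. n9.lim = false  [h.pre == false]
19. n11.fin = "qn"  [terminal]
20. n7.fin = -3  [len(d₀.fin) - 5]
21. n7.lim = 1  [B.cnt - 4]
22. n2.fin = 28  [(if A₀.live then A₂.fin else A₁.fin) + 25]
23. n2.lim = 25  [A₁.fin + 22]
24. n12.val = "zwz"  ["z" ++ B₀.val]
25. n13.fin = "um"  [terminal]
26. n16.idx = -6  [terminal]
27. n17.sig = "yw"  [terminal]
28. n18.fin = "kq"  [terminal]
29. n15.wid = "kkq"  ["k" ++ d.fin]
30. n15.off = true  [f.idx > -7]
31. n14.wid = "wkkq"  ["w" ++ S₁.wid]
32. n14.off = false  [S₁.off == false]
33. n19.live = false  [S.off == true]
34. n20.val = "kx"  ["kx"]
35. n21.idx = -1  [terminal]
36. n22.pre = true  [terminal]
37. n23.pre = false  [terminal]
38. n20.cnt = 21  [len(B.val) + 19]
39. n20.idx = false  [h.pre == true]
40. n20.lim = true  [f.idx > -2]
41. n19.fin = 16  [B.cnt - 5]
42. n19.lim = 29  [B.cnt * 3 - 34]
43. n12.cnt = 26  [A.fin + 10]
44. n12.idx = false  [A.lim > 29]
45. n12.lim = true  [S.off == false]
46. n1.cnt = 21  [A.fin * 3 - 63]
47. n1.idx = false  [B₁.idx == true]
48. n1.lim = true  [A.fin > 27]
49. n0.wid = "nr"  ["nr"]
50. n0.off = false  [B.idx == true]

26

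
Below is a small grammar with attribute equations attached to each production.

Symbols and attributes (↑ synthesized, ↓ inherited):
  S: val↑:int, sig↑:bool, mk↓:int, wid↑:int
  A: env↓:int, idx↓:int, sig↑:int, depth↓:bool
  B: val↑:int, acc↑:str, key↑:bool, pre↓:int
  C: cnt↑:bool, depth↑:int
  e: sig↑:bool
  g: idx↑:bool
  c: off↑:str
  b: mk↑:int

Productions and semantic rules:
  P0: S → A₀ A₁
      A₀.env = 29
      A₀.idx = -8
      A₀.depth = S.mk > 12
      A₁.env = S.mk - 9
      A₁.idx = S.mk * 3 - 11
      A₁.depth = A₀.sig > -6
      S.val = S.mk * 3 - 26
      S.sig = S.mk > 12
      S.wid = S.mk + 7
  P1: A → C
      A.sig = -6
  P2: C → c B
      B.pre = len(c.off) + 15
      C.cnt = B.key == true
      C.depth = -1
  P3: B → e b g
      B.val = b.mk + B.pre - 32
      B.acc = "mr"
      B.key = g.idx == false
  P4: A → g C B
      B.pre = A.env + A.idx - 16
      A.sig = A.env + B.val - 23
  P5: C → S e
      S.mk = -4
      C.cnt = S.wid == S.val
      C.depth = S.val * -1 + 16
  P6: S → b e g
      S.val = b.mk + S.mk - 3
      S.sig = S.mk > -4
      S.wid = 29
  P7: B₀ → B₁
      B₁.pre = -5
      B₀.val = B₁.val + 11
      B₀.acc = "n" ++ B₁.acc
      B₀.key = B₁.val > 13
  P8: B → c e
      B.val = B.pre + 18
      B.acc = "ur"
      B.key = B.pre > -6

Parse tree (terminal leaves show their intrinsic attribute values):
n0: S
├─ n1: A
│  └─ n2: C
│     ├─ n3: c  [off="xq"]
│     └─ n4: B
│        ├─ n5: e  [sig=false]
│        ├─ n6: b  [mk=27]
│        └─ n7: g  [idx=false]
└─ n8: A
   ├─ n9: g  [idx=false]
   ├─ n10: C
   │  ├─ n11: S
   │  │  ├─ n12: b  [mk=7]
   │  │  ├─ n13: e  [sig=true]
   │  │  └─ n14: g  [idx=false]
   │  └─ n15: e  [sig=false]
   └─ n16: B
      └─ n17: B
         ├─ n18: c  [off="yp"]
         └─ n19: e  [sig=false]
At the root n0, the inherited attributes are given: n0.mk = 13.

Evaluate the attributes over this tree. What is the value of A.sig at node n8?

1. n0.mk = 13  [given at root]
2. n1.env = 29  [29]
3. n1.idx = -8  [-8]
4. n1.depth = true  [S.mk > 12]
5. n3.off = "xq"  [terminal]
6. n4.pre = 17  [len(c.off) + 15]
7. n5.sig = false  [terminal]
8. n6.mk = 27  [terminal]
9. n7.idx = false  [terminal]
10. n4.val = 12  [b.mk + B.pre - 32]
11. n4.acc = "mr"  ["mr"]
12. n4.key = true  [g.idx == false]
13. n2.cnt = true  [B.key == true]
14. n2.depth = -1  [-1]
15. n1.sig = -6  [-6]
16. n8.env = 4  [S.mk - 9]
17. n8.idx = 28  [S.mk * 3 - 11]
18. n8.depth = false  [A₀.sig > -6]
19. n9.idx = false  [terminal]
20. n11.mk = -4  [-4]
21. n12.mk = 7  [terminal]
22. n13.sig = true  [terminal]
23. n14.idx = false  [terminal]
24. n11.val = 0  [b.mk + S.mk - 3]
25. n11.sig = false  [S.mk > -4]
26. n11.wid = 29  [29]
27. n15.sig = false  [terminal]
28. n10.cnt = false  [S.wid == S.val]
29. n10.depth = 16  [S.val * -1 + 16]
30. n16.pre = 16  [A.env + A.idx - 16]
31. n17.pre = -5  [-5]
32. n18.off = "yp"  [terminal]
33. n19.sig = false  [terminal]
34. n17.val = 13  [B.pre + 18]
35. n17.acc = "ur"  ["ur"]
36. n17.key = true  [B.pre > -6]
37. n16.val = 24  [B₁.val + 11]
38. n16.acc = "nur"  ["n" ++ B₁.acc]
39. n16.key = false  [B₁.val > 13]
40. n8.sig = 5  [A.env + B.val - 23]
41. n0.val = 13  [S.mk * 3 - 26]
42. n0.sig = true  [S.mk > 12]
43. n0.wid = 20  [S.mk + 7]

5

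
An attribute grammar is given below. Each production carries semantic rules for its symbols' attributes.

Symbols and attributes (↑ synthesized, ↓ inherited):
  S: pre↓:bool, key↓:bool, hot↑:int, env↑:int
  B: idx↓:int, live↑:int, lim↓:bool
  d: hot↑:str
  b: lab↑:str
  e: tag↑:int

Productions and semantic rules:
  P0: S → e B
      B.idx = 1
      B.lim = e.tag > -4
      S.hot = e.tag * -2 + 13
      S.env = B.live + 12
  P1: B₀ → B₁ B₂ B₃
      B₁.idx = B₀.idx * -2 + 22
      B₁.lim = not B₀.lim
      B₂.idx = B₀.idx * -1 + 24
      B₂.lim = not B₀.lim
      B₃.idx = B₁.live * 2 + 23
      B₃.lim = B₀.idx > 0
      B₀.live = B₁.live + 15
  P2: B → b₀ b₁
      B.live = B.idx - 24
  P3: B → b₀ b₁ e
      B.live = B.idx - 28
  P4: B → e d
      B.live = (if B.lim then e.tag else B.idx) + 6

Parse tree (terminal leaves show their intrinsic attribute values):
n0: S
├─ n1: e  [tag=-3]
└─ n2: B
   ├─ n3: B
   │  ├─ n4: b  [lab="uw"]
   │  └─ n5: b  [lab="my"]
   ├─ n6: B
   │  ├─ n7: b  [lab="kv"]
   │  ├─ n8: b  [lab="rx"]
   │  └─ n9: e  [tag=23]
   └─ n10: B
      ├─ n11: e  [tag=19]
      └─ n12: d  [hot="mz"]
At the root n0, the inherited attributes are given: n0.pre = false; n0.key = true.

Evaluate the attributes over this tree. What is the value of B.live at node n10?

25

1. n0.pre = false  [given at root]
2. n0.key = true  [given at root]
3. n1.tag = -3  [terminal]
4. n2.idx = 1  [1]
5. n2.lim = true  [e.tag > -4]
6. n3.idx = 20  [B₀.idx * -2 + 22]
7. n3.lim = false  [not B₀.lim]
8. n4.lab = "uw"  [terminal]
9. n5.lab = "my"  [terminal]
10. n3.live = -4  [B.idx - 24]
11. n6.idx = 23  [B₀.idx * -1 + 24]
12. n6.lim = false  [not B₀.lim]
13. n7.lab = "kv"  [terminal]
14. n8.lab = "rx"  [terminal]
15. n9.tag = 23  [terminal]
16. n6.live = -5  [B.idx - 28]
17. n10.idx = 15  [B₁.live * 2 + 23]
18. n10.lim = true  [B₀.idx > 0]
19. n11.tag = 19  [terminal]
20. n12.hot = "mz"  [terminal]
21. n10.live = 25  [(if B.lim then e.tag else B.idx) + 6]
22. n2.live = 11  [B₁.live + 15]
23. n0.hot = 19  [e.tag * -2 + 13]
24. n0.env = 23  [B.live + 12]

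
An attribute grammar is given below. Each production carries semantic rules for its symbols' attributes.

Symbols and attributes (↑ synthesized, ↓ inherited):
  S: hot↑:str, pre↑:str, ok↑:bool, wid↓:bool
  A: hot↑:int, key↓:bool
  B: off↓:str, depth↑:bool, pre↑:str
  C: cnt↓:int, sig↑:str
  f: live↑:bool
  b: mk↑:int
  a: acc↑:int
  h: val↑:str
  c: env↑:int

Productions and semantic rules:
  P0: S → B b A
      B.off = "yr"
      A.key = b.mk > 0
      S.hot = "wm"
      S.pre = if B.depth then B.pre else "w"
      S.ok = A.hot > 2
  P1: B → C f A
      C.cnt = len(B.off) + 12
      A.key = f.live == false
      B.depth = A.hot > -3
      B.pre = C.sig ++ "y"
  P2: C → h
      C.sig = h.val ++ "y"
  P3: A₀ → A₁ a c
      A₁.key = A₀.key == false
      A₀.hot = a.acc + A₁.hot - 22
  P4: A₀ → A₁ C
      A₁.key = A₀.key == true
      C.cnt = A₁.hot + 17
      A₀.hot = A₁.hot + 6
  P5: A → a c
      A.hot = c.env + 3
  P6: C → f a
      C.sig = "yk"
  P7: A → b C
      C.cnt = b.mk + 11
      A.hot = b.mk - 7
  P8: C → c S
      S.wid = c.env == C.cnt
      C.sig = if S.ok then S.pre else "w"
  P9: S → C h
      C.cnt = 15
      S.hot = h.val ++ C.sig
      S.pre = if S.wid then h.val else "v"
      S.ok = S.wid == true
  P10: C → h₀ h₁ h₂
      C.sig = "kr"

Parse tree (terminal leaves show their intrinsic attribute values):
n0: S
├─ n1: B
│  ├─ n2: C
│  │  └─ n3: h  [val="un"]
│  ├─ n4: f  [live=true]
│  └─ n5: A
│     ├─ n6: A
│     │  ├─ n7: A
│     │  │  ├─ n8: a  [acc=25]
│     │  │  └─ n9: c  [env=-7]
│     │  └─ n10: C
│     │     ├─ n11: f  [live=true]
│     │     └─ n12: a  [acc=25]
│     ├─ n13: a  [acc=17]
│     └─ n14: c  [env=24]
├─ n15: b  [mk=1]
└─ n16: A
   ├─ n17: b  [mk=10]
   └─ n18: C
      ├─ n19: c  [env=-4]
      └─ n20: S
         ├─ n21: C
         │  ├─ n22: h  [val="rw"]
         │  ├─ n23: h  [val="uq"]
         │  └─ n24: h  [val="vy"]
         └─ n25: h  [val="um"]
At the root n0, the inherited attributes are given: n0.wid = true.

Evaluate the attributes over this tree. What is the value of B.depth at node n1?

1. n0.wid = true  [given at root]
2. n1.off = "yr"  ["yr"]
3. n2.cnt = 14  [len(B.off) + 12]
4. n3.val = "un"  [terminal]
5. n2.sig = "uny"  [h.val ++ "y"]
6. n4.live = true  [terminal]
7. n5.key = false  [f.live == false]
8. n6.key = true  [A₀.key == false]
9. n7.key = true  [A₀.key == true]
10. n8.acc = 25  [terminal]
11. n9.env = -7  [terminal]
12. n7.hot = -4  [c.env + 3]
13. n10.cnt = 13  [A₁.hot + 17]
14. n11.live = true  [terminal]
15. n12.acc = 25  [terminal]
16. n10.sig = "yk"  ["yk"]
17. n6.hot = 2  [A₁.hot + 6]
18. n13.acc = 17  [terminal]
19. n14.env = 24  [terminal]
20. n5.hot = -3  [a.acc + A₁.hot - 22]
21. n1.depth = false  [A.hot > -3]
22. n1.pre = "unyy"  [C.sig ++ "y"]
23. n15.mk = 1  [terminal]
24. n16.key = true  [b.mk > 0]
25. n17.mk = 10  [terminal]
26. n18.cnt = 21  [b.mk + 11]
27. n19.env = -4  [terminal]
28. n20.wid = false  [c.env == C.cnt]
29. n21.cnt = 15  [15]
30. n22.val = "rw"  [terminal]
31. n23.val = "uq"  [terminal]
32. n24.val = "vy"  [terminal]
33. n21.sig = "kr"  ["kr"]
34. n25.val = "um"  [terminal]
35. n20.hot = "umkr"  [h.val ++ C.sig]
36. n20.pre = "v"  [if S.wid then h.val else "v"]
37. n20.ok = false  [S.wid == true]
38. n18.sig = "w"  [if S.ok then S.pre else "w"]
39. n16.hot = 3  [b.mk - 7]
40. n0.hot = "wm"  ["wm"]
41. n0.pre = "w"  [if B.depth then B.pre else "w"]
42. n0.ok = true  [A.hot > 2]

false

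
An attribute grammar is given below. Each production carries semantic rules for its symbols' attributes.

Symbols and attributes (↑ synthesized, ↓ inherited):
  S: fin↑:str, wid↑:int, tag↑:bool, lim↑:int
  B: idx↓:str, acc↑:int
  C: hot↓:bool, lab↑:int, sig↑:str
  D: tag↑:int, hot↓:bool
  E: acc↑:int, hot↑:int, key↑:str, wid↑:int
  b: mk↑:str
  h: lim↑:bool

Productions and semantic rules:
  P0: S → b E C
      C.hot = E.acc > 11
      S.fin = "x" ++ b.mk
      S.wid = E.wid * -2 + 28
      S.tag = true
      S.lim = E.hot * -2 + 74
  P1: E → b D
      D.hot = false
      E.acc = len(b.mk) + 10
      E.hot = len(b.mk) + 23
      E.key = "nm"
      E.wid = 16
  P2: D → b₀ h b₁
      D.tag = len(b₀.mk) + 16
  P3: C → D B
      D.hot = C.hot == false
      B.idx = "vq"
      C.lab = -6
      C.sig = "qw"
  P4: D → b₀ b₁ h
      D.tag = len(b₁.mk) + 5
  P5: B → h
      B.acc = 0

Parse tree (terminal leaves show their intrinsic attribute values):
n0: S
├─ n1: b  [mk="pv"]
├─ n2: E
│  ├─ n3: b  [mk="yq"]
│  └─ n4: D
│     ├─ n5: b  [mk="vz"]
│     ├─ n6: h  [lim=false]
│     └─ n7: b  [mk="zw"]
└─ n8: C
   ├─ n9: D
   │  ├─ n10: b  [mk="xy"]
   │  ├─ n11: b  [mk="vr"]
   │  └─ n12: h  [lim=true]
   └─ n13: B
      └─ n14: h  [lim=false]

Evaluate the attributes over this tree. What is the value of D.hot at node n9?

1. n1.mk = "pv"  [terminal]
2. n3.mk = "yq"  [terminal]
3. n4.hot = false  [false]
4. n5.mk = "vz"  [terminal]
5. n6.lim = false  [terminal]
6. n7.mk = "zw"  [terminal]
7. n4.tag = 18  [len(b₀.mk) + 16]
8. n2.acc = 12  [len(b.mk) + 10]
9. n2.hot = 25  [len(b.mk) + 23]
10. n2.key = "nm"  ["nm"]
11. n2.wid = 16  [16]
12. n8.hot = true  [E.acc > 11]
13. n9.hot = false  [C.hot == false]
14. n10.mk = "xy"  [terminal]
15. n11.mk = "vr"  [terminal]
16. n12.lim = true  [terminal]
17. n9.tag = 7  [len(b₁.mk) + 5]
18. n13.idx = "vq"  ["vq"]
19. n14.lim = false  [terminal]
20. n13.acc = 0  [0]
21. n8.lab = -6  [-6]
22. n8.sig = "qw"  ["qw"]
23. n0.fin = "xpv"  ["x" ++ b.mk]
24. n0.wid = -4  [E.wid * -2 + 28]
25. n0.tag = true  [true]
26. n0.lim = 24  [E.hot * -2 + 74]

false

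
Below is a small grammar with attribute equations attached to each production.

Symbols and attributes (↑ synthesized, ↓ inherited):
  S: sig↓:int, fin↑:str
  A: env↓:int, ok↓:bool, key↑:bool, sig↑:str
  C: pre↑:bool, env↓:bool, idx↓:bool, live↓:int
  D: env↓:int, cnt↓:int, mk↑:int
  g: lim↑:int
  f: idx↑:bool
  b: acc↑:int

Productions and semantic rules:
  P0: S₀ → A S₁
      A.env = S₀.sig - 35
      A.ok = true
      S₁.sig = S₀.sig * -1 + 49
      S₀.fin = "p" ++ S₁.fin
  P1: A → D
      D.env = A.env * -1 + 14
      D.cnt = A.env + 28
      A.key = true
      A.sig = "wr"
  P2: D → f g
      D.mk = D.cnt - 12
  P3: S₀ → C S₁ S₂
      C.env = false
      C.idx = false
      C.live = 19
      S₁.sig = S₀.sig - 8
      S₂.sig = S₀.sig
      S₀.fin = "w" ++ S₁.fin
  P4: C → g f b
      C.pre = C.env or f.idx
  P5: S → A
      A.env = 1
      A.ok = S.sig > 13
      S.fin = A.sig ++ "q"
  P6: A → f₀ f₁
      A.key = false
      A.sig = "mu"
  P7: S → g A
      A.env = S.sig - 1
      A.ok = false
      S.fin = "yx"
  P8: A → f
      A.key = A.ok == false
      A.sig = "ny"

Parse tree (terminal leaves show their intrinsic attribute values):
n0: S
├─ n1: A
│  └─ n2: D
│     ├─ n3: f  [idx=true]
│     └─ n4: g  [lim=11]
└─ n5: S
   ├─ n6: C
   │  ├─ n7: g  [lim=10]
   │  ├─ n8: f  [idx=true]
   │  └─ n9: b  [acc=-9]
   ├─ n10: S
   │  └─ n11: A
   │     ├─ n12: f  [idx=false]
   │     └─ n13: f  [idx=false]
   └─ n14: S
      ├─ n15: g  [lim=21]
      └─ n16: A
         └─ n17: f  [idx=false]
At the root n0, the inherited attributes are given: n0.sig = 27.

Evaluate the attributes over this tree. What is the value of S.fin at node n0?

1. n0.sig = 27  [given at root]
2. n1.env = -8  [S₀.sig - 35]
3. n1.ok = true  [true]
4. n2.env = 22  [A.env * -1 + 14]
5. n2.cnt = 20  [A.env + 28]
6. n3.idx = true  [terminal]
7. n4.lim = 11  [terminal]
8. n2.mk = 8  [D.cnt - 12]
9. n1.key = true  [true]
10. n1.sig = "wr"  ["wr"]
11. n5.sig = 22  [S₀.sig * -1 + 49]
12. n6.env = false  [false]
13. n6.idx = false  [false]
14. n6.live = 19  [19]
15. n7.lim = 10  [terminal]
16. n8.idx = true  [terminal]
17. n9.acc = -9  [terminal]
18. n6.pre = true  [C.env or f.idx]
19. n10.sig = 14  [S₀.sig - 8]
20. n11.env = 1  [1]
21. n11.ok = true  [S.sig > 13]
22. n12.idx = false  [terminal]
23. n13.idx = false  [terminal]
24. n11.key = false  [false]
25. n11.sig = "mu"  ["mu"]
26. n10.fin = "muq"  [A.sig ++ "q"]
27. n14.sig = 22  [S₀.sig]
28. n15.lim = 21  [terminal]
29. n16.env = 21  [S.sig - 1]
30. n16.ok = false  [false]
31. n17.idx = false  [terminal]
32. n16.key = true  [A.ok == false]
33. n16.sig = "ny"  ["ny"]
34. n14.fin = "yx"  ["yx"]
35. n5.fin = "wmuq"  ["w" ++ S₁.fin]
36. n0.fin = "pwmuq"  ["p" ++ S₁.fin]

"pwmuq"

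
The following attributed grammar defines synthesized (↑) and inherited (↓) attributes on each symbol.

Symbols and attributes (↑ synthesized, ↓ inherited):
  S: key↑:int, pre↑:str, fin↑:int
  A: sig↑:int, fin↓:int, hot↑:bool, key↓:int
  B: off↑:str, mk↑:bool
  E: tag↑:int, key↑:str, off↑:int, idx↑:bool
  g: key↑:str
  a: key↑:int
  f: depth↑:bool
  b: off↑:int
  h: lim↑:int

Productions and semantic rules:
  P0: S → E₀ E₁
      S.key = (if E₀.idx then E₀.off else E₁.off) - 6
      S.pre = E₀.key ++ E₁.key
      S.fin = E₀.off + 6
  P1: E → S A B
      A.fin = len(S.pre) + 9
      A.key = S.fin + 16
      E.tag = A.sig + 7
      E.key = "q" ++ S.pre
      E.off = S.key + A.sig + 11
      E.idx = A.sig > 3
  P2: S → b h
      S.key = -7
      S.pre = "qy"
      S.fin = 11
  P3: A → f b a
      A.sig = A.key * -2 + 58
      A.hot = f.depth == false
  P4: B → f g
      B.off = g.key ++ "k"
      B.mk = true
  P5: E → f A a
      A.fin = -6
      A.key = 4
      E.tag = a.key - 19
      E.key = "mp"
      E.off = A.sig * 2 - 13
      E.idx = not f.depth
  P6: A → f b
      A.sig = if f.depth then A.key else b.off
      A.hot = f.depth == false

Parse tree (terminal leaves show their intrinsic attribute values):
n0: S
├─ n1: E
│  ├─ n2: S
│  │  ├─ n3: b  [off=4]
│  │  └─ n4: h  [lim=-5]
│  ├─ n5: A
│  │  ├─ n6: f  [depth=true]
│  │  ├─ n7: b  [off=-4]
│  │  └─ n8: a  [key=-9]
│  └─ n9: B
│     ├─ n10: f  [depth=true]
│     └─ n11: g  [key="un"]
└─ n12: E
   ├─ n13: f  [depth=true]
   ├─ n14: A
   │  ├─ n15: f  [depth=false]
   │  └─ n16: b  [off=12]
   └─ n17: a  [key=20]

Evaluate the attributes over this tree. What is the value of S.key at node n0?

2

1. n3.off = 4  [terminal]
2. n4.lim = -5  [terminal]
3. n2.key = -7  [-7]
4. n2.pre = "qy"  ["qy"]
5. n2.fin = 11  [11]
6. n5.fin = 11  [len(S.pre) + 9]
7. n5.key = 27  [S.fin + 16]
8. n6.depth = true  [terminal]
9. n7.off = -4  [terminal]
10. n8.key = -9  [terminal]
11. n5.sig = 4  [A.key * -2 + 58]
12. n5.hot = false  [f.depth == false]
13. n10.depth = true  [terminal]
14. n11.key = "un"  [terminal]
15. n9.off = "unk"  [g.key ++ "k"]
16. n9.mk = true  [true]
17. n1.tag = 11  [A.sig + 7]
18. n1.key = "qqy"  ["q" ++ S.pre]
19. n1.off = 8  [S.key + A.sig + 11]
20. n1.idx = true  [A.sig > 3]
21. n13.depth = true  [terminal]
22. n14.fin = -6  [-6]
23. n14.key = 4  [4]
24. n15.depth = false  [terminal]
25. n16.off = 12  [terminal]
26. n14.sig = 12  [if f.depth then A.key else b.off]
27. n14.hot = true  [f.depth == false]
28. n17.key = 20  [terminal]
29. n12.tag = 1  [a.key - 19]
30. n12.key = "mp"  ["mp"]
31. n12.off = 11  [A.sig * 2 - 13]
32. n12.idx = false  [not f.depth]
33. n0.key = 2  [(if E₀.idx then E₀.off else E₁.off) - 6]
34. n0.pre = "qqymp"  [E₀.key ++ E₁.key]
35. n0.fin = 14  [E₀.off + 6]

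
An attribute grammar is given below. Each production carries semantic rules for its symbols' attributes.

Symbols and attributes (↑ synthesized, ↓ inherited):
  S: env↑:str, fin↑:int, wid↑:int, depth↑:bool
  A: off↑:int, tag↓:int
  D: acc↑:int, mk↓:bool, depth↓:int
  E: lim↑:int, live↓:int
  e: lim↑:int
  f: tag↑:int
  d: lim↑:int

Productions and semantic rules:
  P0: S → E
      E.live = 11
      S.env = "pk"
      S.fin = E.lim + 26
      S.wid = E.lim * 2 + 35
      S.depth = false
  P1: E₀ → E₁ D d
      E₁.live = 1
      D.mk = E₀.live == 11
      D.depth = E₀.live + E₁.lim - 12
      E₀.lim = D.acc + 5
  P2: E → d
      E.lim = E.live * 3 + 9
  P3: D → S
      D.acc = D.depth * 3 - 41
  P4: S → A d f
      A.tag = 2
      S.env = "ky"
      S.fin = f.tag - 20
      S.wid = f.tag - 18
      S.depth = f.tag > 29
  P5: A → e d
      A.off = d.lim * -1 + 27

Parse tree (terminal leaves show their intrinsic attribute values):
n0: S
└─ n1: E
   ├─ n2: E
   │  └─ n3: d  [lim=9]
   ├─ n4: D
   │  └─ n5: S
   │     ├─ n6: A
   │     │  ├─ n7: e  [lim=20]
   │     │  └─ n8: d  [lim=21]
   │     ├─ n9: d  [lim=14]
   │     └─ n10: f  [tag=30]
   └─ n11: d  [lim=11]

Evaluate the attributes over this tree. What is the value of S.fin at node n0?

23

1. n1.live = 11  [11]
2. n2.live = 1  [1]
3. n3.lim = 9  [terminal]
4. n2.lim = 12  [E.live * 3 + 9]
5. n4.mk = true  [E₀.live == 11]
6. n4.depth = 11  [E₀.live + E₁.lim - 12]
7. n6.tag = 2  [2]
8. n7.lim = 20  [terminal]
9. n8.lim = 21  [terminal]
10. n6.off = 6  [d.lim * -1 + 27]
11. n9.lim = 14  [terminal]
12. n10.tag = 30  [terminal]
13. n5.env = "ky"  ["ky"]
14. n5.fin = 10  [f.tag - 20]
15. n5.wid = 12  [f.tag - 18]
16. n5.depth = true  [f.tag > 29]
17. n4.acc = -8  [D.depth * 3 - 41]
18. n11.lim = 11  [terminal]
19. n1.lim = -3  [D.acc + 5]
20. n0.env = "pk"  ["pk"]
21. n0.fin = 23  [E.lim + 26]
22. n0.wid = 29  [E.lim * 2 + 35]
23. n0.depth = false  [false]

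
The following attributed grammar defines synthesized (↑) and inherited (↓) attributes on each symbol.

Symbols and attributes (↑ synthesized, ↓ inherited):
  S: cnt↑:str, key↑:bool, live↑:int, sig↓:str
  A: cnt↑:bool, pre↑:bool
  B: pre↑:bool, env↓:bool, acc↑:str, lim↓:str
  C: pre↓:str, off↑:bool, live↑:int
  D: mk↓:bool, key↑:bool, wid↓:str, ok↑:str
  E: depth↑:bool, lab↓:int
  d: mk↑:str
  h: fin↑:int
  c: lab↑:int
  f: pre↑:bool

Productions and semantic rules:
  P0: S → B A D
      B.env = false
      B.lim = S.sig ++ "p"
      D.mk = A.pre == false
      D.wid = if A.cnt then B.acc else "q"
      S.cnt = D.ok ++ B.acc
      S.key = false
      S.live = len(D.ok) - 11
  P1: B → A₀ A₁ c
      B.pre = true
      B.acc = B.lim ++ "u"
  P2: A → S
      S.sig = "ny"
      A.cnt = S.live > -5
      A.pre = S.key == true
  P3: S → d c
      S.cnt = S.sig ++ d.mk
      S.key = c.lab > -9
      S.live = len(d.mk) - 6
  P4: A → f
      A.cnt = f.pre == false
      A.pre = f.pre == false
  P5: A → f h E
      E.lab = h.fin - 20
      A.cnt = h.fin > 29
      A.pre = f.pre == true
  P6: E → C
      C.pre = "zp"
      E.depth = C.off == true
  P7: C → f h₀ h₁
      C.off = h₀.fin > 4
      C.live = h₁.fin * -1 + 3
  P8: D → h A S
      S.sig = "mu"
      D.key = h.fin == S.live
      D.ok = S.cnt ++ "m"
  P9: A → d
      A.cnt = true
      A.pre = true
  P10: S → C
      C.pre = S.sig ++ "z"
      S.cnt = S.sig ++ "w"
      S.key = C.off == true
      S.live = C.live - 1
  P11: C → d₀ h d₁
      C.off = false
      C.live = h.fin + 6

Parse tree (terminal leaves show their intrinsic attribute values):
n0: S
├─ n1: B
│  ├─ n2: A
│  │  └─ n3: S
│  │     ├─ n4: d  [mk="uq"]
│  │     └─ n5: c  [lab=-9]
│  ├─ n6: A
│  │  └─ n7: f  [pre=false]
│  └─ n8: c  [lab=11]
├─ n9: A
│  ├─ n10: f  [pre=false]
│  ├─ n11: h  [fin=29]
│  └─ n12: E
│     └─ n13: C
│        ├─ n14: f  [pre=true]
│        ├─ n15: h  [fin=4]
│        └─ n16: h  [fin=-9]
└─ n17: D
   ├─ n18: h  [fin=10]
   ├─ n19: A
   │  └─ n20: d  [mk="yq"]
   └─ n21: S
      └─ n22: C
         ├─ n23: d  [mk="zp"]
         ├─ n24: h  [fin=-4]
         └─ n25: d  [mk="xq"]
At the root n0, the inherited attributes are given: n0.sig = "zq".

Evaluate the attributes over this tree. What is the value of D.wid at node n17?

1. n0.sig = "zq"  [given at root]
2. n1.env = false  [false]
3. n1.lim = "zqp"  [S.sig ++ "p"]
4. n3.sig = "ny"  ["ny"]
5. n4.mk = "uq"  [terminal]
6. n5.lab = -9  [terminal]
7. n3.cnt = "nyuq"  [S.sig ++ d.mk]
8. n3.key = false  [c.lab > -9]
9. n3.live = -4  [len(d.mk) - 6]
10. n2.cnt = true  [S.live > -5]
11. n2.pre = false  [S.key == true]
12. n7.pre = false  [terminal]
13. n6.cnt = true  [f.pre == false]
14. n6.pre = true  [f.pre == false]
15. n8.lab = 11  [terminal]
16. n1.pre = true  [true]
17. n1.acc = "zqpu"  [B.lim ++ "u"]
18. n10.pre = false  [terminal]
19. n11.fin = 29  [terminal]
20. n12.lab = 9  [h.fin - 20]
21. n13.pre = "zp"  ["zp"]
22. n14.pre = true  [terminal]
23. n15.fin = 4  [terminal]
24. n16.fin = -9  [terminal]
25. n13.off = false  [h₀.fin > 4]
26. n13.live = 12  [h₁.fin * -1 + 3]
27. n12.depth = false  [C.off == true]
28. n9.cnt = false  [h.fin > 29]
29. n9.pre = false  [f.pre == true]
30. n17.mk = true  [A.pre == false]
31. n17.wid = "q"  [if A.cnt then B.acc else "q"]
32. n18.fin = 10  [terminal]
33. n20.mk = "yq"  [terminal]
34. n19.cnt = true  [true]
35. n19.pre = true  [true]
36. n21.sig = "mu"  ["mu"]
37. n22.pre = "muz"  [S.sig ++ "z"]
38. n23.mk = "zp"  [terminal]
39. n24.fin = -4  [terminal]
40. n25.mk = "xq"  [terminal]
41. n22.off = false  [false]
42. n22.live = 2  [h.fin + 6]
43. n21.cnt = "muw"  [S.sig ++ "w"]
44. n21.key = false  [C.off == true]
45. n21.live = 1  [C.live - 1]
46. n17.key = false  [h.fin == S.live]
47. n17.ok = "muwm"  [S.cnt ++ "m"]
48. n0.cnt = "muwmzqpu"  [D.ok ++ B.acc]
49. n0.key = false  [false]
50. n0.live = -7  [len(D.ok) - 11]

"q"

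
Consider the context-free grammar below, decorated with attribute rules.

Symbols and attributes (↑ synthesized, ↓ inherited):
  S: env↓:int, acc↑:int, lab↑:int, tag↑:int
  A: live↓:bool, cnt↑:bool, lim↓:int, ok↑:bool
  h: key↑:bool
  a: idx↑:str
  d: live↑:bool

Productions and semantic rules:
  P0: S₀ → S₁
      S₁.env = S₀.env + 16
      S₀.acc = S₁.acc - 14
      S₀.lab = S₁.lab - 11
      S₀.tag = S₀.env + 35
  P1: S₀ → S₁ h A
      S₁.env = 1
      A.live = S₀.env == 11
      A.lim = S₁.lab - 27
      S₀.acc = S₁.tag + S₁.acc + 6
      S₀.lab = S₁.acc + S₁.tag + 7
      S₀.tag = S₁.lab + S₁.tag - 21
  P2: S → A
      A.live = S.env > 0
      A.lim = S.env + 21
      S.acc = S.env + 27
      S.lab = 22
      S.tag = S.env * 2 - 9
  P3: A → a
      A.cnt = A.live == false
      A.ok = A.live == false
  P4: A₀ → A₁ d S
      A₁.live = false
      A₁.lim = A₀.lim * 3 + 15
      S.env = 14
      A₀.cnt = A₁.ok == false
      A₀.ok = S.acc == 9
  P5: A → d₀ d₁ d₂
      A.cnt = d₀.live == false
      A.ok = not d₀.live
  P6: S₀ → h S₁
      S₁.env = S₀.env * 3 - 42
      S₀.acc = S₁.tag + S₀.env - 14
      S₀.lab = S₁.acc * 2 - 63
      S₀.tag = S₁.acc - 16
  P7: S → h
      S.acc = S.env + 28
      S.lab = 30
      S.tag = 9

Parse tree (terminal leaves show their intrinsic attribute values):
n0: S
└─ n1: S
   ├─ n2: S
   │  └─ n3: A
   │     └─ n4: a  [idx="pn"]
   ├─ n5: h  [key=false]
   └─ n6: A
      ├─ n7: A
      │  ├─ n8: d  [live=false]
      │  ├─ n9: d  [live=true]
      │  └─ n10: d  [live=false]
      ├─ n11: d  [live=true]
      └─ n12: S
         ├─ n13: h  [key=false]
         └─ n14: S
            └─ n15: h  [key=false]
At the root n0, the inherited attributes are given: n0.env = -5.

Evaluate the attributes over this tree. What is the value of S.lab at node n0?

1. n0.env = -5  [given at root]
2. n1.env = 11  [S₀.env + 16]
3. n2.env = 1  [1]
4. n3.live = true  [S.env > 0]
5. n3.lim = 22  [S.env + 21]
6. n4.idx = "pn"  [terminal]
7. n3.cnt = false  [A.live == false]
8. n3.ok = false  [A.live == false]
9. n2.acc = 28  [S.env + 27]
10. n2.lab = 22  [22]
11. n2.tag = -7  [S.env * 2 - 9]
12. n5.key = false  [terminal]
13. n6.live = true  [S₀.env == 11]
14. n6.lim = -5  [S₁.lab - 27]
15. n7.live = false  [false]
16. n7.lim = 0  [A₀.lim * 3 + 15]
17. n8.live = false  [terminal]
18. n9.live = true  [terminal]
19. n10.live = false  [terminal]
20. n7.cnt = true  [d₀.live == false]
21. n7.ok = true  [not d₀.live]
22. n11.live = true  [terminal]
23. n12.env = 14  [14]
24. n13.key = false  [terminal]
25. n14.env = 0  [S₀.env * 3 - 42]
26. n15.key = false  [terminal]
27. n14.acc = 28  [S.env + 28]
28. n14.lab = 30  [30]
29. n14.tag = 9  [9]
30. n12.acc = 9  [S₁.tag + S₀.env - 14]
31. n12.lab = -7  [S₁.acc * 2 - 63]
32. n12.tag = 12  [S₁.acc - 16]
33. n6.cnt = false  [A₁.ok == false]
34. n6.ok = true  [S.acc == 9]
35. n1.acc = 27  [S₁.tag + S₁.acc + 6]
36. n1.lab = 28  [S₁.acc + S₁.tag + 7]
37. n1.tag = -6  [S₁.lab + S₁.tag - 21]
38. n0.acc = 13  [S₁.acc - 14]
39. n0.lab = 17  [S₁.lab - 11]
40. n0.tag = 30  [S₀.env + 35]

17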